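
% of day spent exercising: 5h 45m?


Time: 345 minutes
Day: 1440 minutes
Percentage = (345/1440) × 100 ≈ 24.0%

24.0%


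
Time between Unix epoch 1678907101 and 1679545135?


638034 seconds (177.2 hours / 7.38 days)

Difference = 1679545135 - 1678907101 = 638034 seconds
In hours: 638034 / 3600 ≈ 177.2
In days: 638034 / 86400 ≈ 7.38


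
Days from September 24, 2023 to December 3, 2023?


70 days

From September 24, 2023 to December 3, 2023
Rest of September 2023: 30 - 24 = 6
Full months: October 31, November 30
Days into December 2023: 3
Total = 6 + 31 + 30 + 3 = 70 days


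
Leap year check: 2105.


No

Rules: divisible by 4 AND (not by 100 OR by 400)
2105 ÷ 4 = 526 remainder 1 → not divisible by 4
Not divisible by 4 → not a leap year


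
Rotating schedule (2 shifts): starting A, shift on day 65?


Shifts: A, B
Start: A (index 0)
Day 65: (0 + 65 - 1) mod 2
= 64 mod 2
= 0
Index 0 → shift A

Shift A


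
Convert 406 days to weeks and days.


Weeks: 406 ÷ 7 = 58 remainder 0

58 weeks 0 days


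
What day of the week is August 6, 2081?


Wednesday

Zeller's congruence:
q=6, m=8, k=81, j=20
h = (6 + ⌊13×9/5⌋ + 81 + ⌊81/4⌋ + ⌊20/4⌋ - 2×20) mod 7
= (6 + 23 + 81 + 20 + 5 - 40) mod 7
= 95 mod 7 = 4
h=4 → Wednesday


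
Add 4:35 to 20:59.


Start: 1259 minutes from midnight
Add: 275 minutes
Total: 1534 minutes
Hours: 1534 ÷ 60 = 25 remainder 34
25 ≥ 24 → 25 - 24 = 1 (next day)

01:34 (next day)


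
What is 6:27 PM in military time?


Input: 6:27 PM
PM: 6 + 12 = 18

18:27


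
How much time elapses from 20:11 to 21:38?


End time in minutes: 21×60 + 38 = 1298
Start time in minutes: 20×60 + 11 = 1211
Difference = 1298 - 1211 = 87 minutes
= 1 hours 27 minutes

1h 27m


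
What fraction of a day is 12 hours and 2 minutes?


0.5014 (50.14%)

Total minutes: 12×60 + 2 = 722
Day = 24×60 = 1440 minutes
Fraction = 722/1440 ≈ 0.5014
As a percentage: 722/1440 × 100 ≈ 50.14%


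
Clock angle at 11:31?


159.5°

Hour hand = 11×30 + 31×0.5 = 345.5°
Minute hand = 31×6 = 186°
Difference = |345.5 - 186| = 159.5°


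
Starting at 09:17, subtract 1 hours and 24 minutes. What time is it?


Start: 557 minutes from midnight
Subtract: 84 minutes
Remaining: 557 - 84 = 473
Hours: 7, Minutes: 53

07:53


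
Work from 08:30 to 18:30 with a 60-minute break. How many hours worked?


9h 0m (540 minutes)

Total time = (18×60+30) - (8×60+30)
= 1110 - 510 = 600 min
Minus break: 600 - 60 = 540 min
= 9h 0m


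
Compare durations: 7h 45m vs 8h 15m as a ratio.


Duration 1: 465 minutes
Duration 2: 495 minutes
Ratio = 465:495
GCD = 15
Simplified = 31:33
As a decimal: 31/33 ≈ 0.94

31:33 (0.94)


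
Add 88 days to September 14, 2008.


December 11, 2008

Start: September 14, 2008
Add 88 days
September 14 → October 1: 30 - 14 + 1 = 17 days (88 - 17 = 71 left)
October 1 → November 1: 31 - 1 + 1 = 31 days (71 - 31 = 40 left)
November 1 → December 1: 30 - 1 + 1 = 30 days (40 - 30 = 10 left)
December 1 + 10 = December 11, 2008


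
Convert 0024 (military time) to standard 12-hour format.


Hour: 0
0 → 12 AM (midnight)

12:24 AM


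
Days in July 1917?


31 days

Month: July (month 7)
July has 31 days


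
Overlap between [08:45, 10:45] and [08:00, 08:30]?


0 minutes

Meeting A: 525-645 (in minutes from midnight)
Meeting B: 480-510
Overlap start = max(525, 480) = 525
Overlap end = min(645, 510) = 510
Overlap = max(0, 510 - 525) = 0 min


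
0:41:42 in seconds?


Hours: 0 × 3600 = 0
Minutes: 41 × 60 = 2460
Seconds: 42
Total = 0 + 2460 + 42 = 2502

2502 seconds


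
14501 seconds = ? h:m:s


Hours: 14501 ÷ 3600 = 4 remainder 101
Minutes: 101 ÷ 60 = 1 remainder 41
Seconds: 41

4h 1m 41s


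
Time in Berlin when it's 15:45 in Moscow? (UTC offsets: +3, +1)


13:45

Time difference = UTC+1 - UTC+3 = -2 hours
New hour = (15 -2) mod 24
= 13 mod 24 = 13
Minutes unchanged → 13:45


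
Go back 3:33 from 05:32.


Start: 332 minutes from midnight
Subtract: 213 minutes
Remaining: 332 - 213 = 119
Hours: 1, Minutes: 59

01:59


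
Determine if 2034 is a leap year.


Rules: divisible by 4 AND (not by 100 OR by 400)
2034 ÷ 4 = 508 remainder 2 → not divisible by 4
Not divisible by 4 → not a leap year

No


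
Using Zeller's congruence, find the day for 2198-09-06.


Thursday

Zeller's congruence:
q=6, m=9, k=98, j=21
h = (6 + ⌊13×10/5⌋ + 98 + ⌊98/4⌋ + ⌊21/4⌋ - 2×21) mod 7
= (6 + 26 + 98 + 24 + 5 - 42) mod 7
= 117 mod 7 = 5
h=5 → Thursday


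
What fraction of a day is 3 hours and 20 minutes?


0.1389 (13.89%)

Total minutes: 3×60 + 20 = 200
Day = 24×60 = 1440 minutes
Fraction = 200/1440 ≈ 0.1389
As a percentage: 200/1440 × 100 ≈ 13.89%


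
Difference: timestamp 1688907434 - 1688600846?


306588 seconds (85.2 hours / 3.55 days)

Difference = 1688907434 - 1688600846 = 306588 seconds
In hours: 306588 / 3600 ≈ 85.2
In days: 306588 / 86400 ≈ 3.55


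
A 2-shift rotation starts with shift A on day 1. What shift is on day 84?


Shift B

Shifts: A, B
Start: A (index 0)
Day 84: (0 + 84 - 1) mod 2
= 83 mod 2
= 1
Index 1 → shift B


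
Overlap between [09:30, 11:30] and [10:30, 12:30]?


60 minutes

Meeting A: 570-690 (in minutes from midnight)
Meeting B: 630-750
Overlap start = max(570, 630) = 630
Overlap end = min(690, 750) = 690
Overlap = max(0, 690 - 630) = 60 min


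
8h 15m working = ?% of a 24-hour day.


34.4%

Time: 495 minutes
Day: 1440 minutes
Percentage = (495/1440) × 100 ≈ 34.4%


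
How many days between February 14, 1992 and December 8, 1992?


From February 14, 1992 to December 8, 1992
Rest of February 1992: 29 - 14 = 15
Full months: March 31, April 30, May 31, June 30, July 31, August 31, September 30, October 31, November 30
Days into December 1992: 8
Total = 15 + 31 + 30 + 31 + 30 + 31 + 31 + 30 + 31 + 30 + 8 = 298 days

298 days


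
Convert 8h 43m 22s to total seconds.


Hours: 8 × 3600 = 28800
Minutes: 43 × 60 = 2580
Seconds: 22
Total = 28800 + 2580 + 22 = 31402

31402 seconds


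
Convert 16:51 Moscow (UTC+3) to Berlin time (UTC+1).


14:51

Time difference = UTC+1 - UTC+3 = -2 hours
New hour = (16 -2) mod 24
= 14 mod 24 = 14
Minutes unchanged → 14:51


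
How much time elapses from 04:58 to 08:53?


3h 55m

End time in minutes: 8×60 + 53 = 533
Start time in minutes: 4×60 + 58 = 298
Difference = 533 - 298 = 235 minutes
= 3 hours 55 minutes


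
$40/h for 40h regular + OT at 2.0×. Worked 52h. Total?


Regular: 40h × $40 = $1600.00
Overtime: 52 - 40 = 12h
OT pay: 12h × $40 × 2.0 = $960.00
Total = $1600.00 + $960.00 = $2560.00

$2560.00


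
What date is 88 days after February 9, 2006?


May 8, 2006

Start: February 9, 2006
Add 88 days
February 9 → March 1: 28 - 9 + 1 = 20 days (88 - 20 = 68 left)
March 1 → April 1: 31 - 1 + 1 = 31 days (68 - 31 = 37 left)
April 1 → May 1: 30 - 1 + 1 = 30 days (37 - 30 = 7 left)
May 1 + 7 = May 8, 2006


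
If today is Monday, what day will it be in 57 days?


Start: Monday (index 0)
(0 + 57) mod 7
= 57 mod 7
= 1
Index 1 → Tuesday

Tuesday


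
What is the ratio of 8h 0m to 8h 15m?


Duration 1: 480 minutes
Duration 2: 495 minutes
Ratio = 480:495
GCD = 15
Simplified = 32:33
As a decimal: 32/33 ≈ 0.97

32:33 (0.97)


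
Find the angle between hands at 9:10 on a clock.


145.0°

Hour hand = 9×30 + 10×0.5 = 275.0°
Minute hand = 10×6 = 60°
Difference = |275.0 - 60| = 215.0°
Since > 180°: 360 - 215.0 = 145.0°


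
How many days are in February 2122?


28 days

Month: February (month 2)
February: 28 or 29 (leap year)
2122 leap year? No


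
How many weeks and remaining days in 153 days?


21 weeks 6 days

Weeks: 153 ÷ 7 = 21 remainder 6


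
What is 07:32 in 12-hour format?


Hour: 7
7 < 12 → AM

7:32 AM


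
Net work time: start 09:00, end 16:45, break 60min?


6h 45m (405 minutes)

Total time = (16×60+45) - (9×60+0)
= 1005 - 540 = 465 min
Minus break: 465 - 60 = 405 min
= 6h 45m


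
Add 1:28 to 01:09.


Start: 69 minutes from midnight
Add: 88 minutes
Total: 157 minutes
Hours: 157 ÷ 60 = 2 remainder 37

02:37


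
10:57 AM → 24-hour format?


Input: 10:57 AM
AM hour stays: 10

10:57


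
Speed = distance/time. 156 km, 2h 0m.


Distance: 156 km
Time: 2 hours
Speed = 156 / 2 = 78.0 km/h

78.0 km/h


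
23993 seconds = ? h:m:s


Hours: 23993 ÷ 3600 = 6 remainder 2393
Minutes: 2393 ÷ 60 = 39 remainder 53
Seconds: 53

6h 39m 53s


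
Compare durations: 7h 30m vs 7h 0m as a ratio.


15:14 (1.07)

Duration 1: 450 minutes
Duration 2: 420 minutes
Ratio = 450:420
GCD = 30
Simplified = 15:14
As a decimal: 15/14 ≈ 1.07


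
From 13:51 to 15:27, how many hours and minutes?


1h 36m

End time in minutes: 15×60 + 27 = 927
Start time in minutes: 13×60 + 51 = 831
Difference = 927 - 831 = 96 minutes
= 1 hours 36 minutes


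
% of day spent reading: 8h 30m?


Time: 510 minutes
Day: 1440 minutes
Percentage = (510/1440) × 100 ≈ 35.4%

35.4%


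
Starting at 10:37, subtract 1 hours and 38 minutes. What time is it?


08:59

Start: 637 minutes from midnight
Subtract: 98 minutes
Remaining: 637 - 98 = 539
Hours: 8, Minutes: 59


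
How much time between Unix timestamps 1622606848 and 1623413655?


806807 seconds (224.1 hours / 9.34 days)

Difference = 1623413655 - 1622606848 = 806807 seconds
In hours: 806807 / 3600 ≈ 224.1
In days: 806807 / 86400 ≈ 9.34


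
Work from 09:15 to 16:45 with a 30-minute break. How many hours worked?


7h 0m (420 minutes)

Total time = (16×60+45) - (9×60+15)
= 1005 - 555 = 450 min
Minus break: 450 - 30 = 420 min
= 7h 0m


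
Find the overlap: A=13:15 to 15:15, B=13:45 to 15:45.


90 minutes

Meeting A: 795-915 (in minutes from midnight)
Meeting B: 825-945
Overlap start = max(795, 825) = 825
Overlap end = min(915, 945) = 915
Overlap = max(0, 915 - 825) = 90 min


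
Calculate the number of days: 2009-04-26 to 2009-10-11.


From April 26, 2009 to October 11, 2009
Rest of April 2009: 30 - 26 = 4
Full months: May 31, June 30, July 31, August 31, September 30
Days into October 2009: 11
Total = 4 + 31 + 30 + 31 + 31 + 30 + 11 = 168 days

168 days


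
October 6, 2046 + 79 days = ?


Start: October 6, 2046
Add 79 days
October 6 → November 1: 31 - 6 + 1 = 26 days (79 - 26 = 53 left)
November 1 → December 1: 30 - 1 + 1 = 30 days (53 - 30 = 23 left)
December 1 + 23 = December 24, 2046

December 24, 2046


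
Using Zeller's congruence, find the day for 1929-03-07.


Zeller's congruence:
q=7, m=3, k=29, j=19
h = (7 + ⌊13×4/5⌋ + 29 + ⌊29/4⌋ + ⌊19/4⌋ - 2×19) mod 7
= (7 + 10 + 29 + 7 + 4 - 38) mod 7
= 19 mod 7 = 5
h=5 → Thursday

Thursday


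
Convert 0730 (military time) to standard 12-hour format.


Hour: 7
7 < 12 → AM

7:30 AM


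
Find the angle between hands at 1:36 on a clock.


168.0°

Hour hand = 1×30 + 36×0.5 = 48.0°
Minute hand = 36×6 = 216°
Difference = |48.0 - 216| = 168.0°


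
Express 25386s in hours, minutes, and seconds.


7h 3m 6s

Hours: 25386 ÷ 3600 = 7 remainder 186
Minutes: 186 ÷ 60 = 3 remainder 6
Seconds: 6


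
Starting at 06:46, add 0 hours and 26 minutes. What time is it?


07:12

Start: 406 minutes from midnight
Add: 26 minutes
Total: 432 minutes
Hours: 432 ÷ 60 = 7 remainder 12


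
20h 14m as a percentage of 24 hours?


0.8431 (84.31%)

Total minutes: 20×60 + 14 = 1214
Day = 24×60 = 1440 minutes
Fraction = 1214/1440 ≈ 0.8431
As a percentage: 1214/1440 × 100 ≈ 84.31%


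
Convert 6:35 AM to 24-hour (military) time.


06:35

Input: 6:35 AM
AM hour stays: 6


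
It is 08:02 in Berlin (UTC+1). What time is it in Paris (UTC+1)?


08:02

Time difference = UTC+1 - UTC+1 = +0 hours
New hour = (8 + 0) mod 24
= 8 mod 24 = 8
Minutes unchanged → 08:02


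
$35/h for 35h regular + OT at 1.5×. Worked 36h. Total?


Regular: 35h × $35 = $1225.00
Overtime: 36 - 35 = 1h
OT pay: 1h × $35 × 1.5 = $52.50
Total = $1225.00 + $52.50 = $1277.50

$1277.50


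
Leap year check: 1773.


No

Rules: divisible by 4 AND (not by 100 OR by 400)
1773 ÷ 4 = 443 remainder 1 → not divisible by 4
Not divisible by 4 → not a leap year


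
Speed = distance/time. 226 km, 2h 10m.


104.3 km/h

Distance: 226 km
Time: 2h 10m = 130 min = 130/60 = 13/6 hours
Speed = 226 ÷ (13/6) = 226 × 6 / 13 = 1356/13 ≈ 104.3 km/h


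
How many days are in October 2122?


31 days

Month: October (month 10)
October has 31 days


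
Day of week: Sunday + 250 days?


Friday

Start: Sunday (index 6)
(6 + 250) mod 7
= 256 mod 7
= 4
Index 4 → Friday


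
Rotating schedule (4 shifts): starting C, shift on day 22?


Shifts: A, B, C, D
Start: C (index 2)
Day 22: (2 + 22 - 1) mod 4
= 23 mod 4
= 3
Index 3 → shift D

Shift D


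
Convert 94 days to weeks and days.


13 weeks 3 days

Weeks: 94 ÷ 7 = 13 remainder 3


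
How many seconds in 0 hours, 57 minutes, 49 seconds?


3469 seconds

Hours: 0 × 3600 = 0
Minutes: 57 × 60 = 3420
Seconds: 49
Total = 0 + 3420 + 49 = 3469


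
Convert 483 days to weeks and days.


69 weeks 0 days

Weeks: 483 ÷ 7 = 69 remainder 0


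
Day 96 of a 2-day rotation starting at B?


Shift A

Shifts: A, B
Start: B (index 1)
Day 96: (1 + 96 - 1) mod 2
= 96 mod 2
= 0
Index 0 → shift A


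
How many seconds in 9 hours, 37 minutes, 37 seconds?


34657 seconds

Hours: 9 × 3600 = 32400
Minutes: 37 × 60 = 2220
Seconds: 37
Total = 32400 + 2220 + 37 = 34657


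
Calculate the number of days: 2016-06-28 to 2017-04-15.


291 days

From June 28, 2016 to April 15, 2017
Rest of June 2016: 30 - 28 = 2
Full months: July 31, August 31, September 30, October 31, November 30, December 31, January 31, February 2017 28, March 31
Days into April 2017: 15
Total = 2 + 31 + 31 + 30 + 31 + 30 + 31 + 31 + 28 + 31 + 15 = 291 days


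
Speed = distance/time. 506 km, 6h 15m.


81.0 km/h

Distance: 506 km
Time: 6h 15m = 375 min = 375/60 = 25/4 hours
Speed = 506 ÷ (25/4) = 506 × 4 / 25 = 2024/25 ≈ 81.0 km/h


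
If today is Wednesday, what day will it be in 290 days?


Saturday

Start: Wednesday (index 2)
(2 + 290) mod 7
= 292 mod 7
= 5
Index 5 → Saturday


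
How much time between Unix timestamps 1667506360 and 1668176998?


670638 seconds (186.3 hours / 7.76 days)

Difference = 1668176998 - 1667506360 = 670638 seconds
In hours: 670638 / 3600 ≈ 186.3
In days: 670638 / 86400 ≈ 7.76


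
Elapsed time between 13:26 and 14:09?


0h 43m

End time in minutes: 14×60 + 9 = 849
Start time in minutes: 13×60 + 26 = 806
Difference = 849 - 806 = 43 minutes
= 0 hours 43 minutes


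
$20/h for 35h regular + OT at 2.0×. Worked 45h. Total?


Regular: 35h × $20 = $700.00
Overtime: 45 - 35 = 10h
OT pay: 10h × $20 × 2.0 = $400.00
Total = $700.00 + $400.00 = $1100.00

$1100.00


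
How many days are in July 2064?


Month: July (month 7)
July has 31 days

31 days


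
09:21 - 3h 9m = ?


06:12

Start: 561 minutes from midnight
Subtract: 189 minutes
Remaining: 561 - 189 = 372
Hours: 6, Minutes: 12


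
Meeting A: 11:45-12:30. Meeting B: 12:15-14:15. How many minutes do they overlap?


15 minutes

Meeting A: 705-750 (in minutes from midnight)
Meeting B: 735-855
Overlap start = max(705, 735) = 735
Overlap end = min(750, 855) = 750
Overlap = max(0, 750 - 735) = 15 min


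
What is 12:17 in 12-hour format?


Hour: 12
12 → 12 PM (noon)

12:17 PM


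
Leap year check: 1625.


No

Rules: divisible by 4 AND (not by 100 OR by 400)
1625 ÷ 4 = 406 remainder 1 → not divisible by 4
Not divisible by 4 → not a leap year


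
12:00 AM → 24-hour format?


00:00

Input: 12:00 AM
12 AM → 00 (midnight)


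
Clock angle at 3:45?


157.5°

Hour hand = 3×30 + 45×0.5 = 112.5°
Minute hand = 45×6 = 270°
Difference = |112.5 - 270| = 157.5°


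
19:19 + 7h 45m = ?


Start: 1159 minutes from midnight
Add: 465 minutes
Total: 1624 minutes
Hours: 1624 ÷ 60 = 27 remainder 4
27 ≥ 24 → 27 - 24 = 3 (next day)

03:04 (next day)


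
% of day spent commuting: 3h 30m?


14.6%

Time: 210 minutes
Day: 1440 minutes
Percentage = (210/1440) × 100 ≈ 14.6%


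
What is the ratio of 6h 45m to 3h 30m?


Duration 1: 405 minutes
Duration 2: 210 minutes
Ratio = 405:210
GCD = 15
Simplified = 27:14
As a decimal: 27/14 ≈ 1.93

27:14 (1.93)


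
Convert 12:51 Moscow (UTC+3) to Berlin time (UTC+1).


Time difference = UTC+1 - UTC+3 = -2 hours
New hour = (12 -2) mod 24
= 10 mod 24 = 10
Minutes unchanged → 10:51

10:51


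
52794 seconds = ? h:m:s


14h 39m 54s

Hours: 52794 ÷ 3600 = 14 remainder 2394
Minutes: 2394 ÷ 60 = 39 remainder 54
Seconds: 54


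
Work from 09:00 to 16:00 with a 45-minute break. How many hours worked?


Total time = (16×60+0) - (9×60+0)
= 960 - 540 = 420 min
Minus break: 420 - 45 = 375 min
= 6h 15m

6h 15m (375 minutes)


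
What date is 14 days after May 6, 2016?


Start: May 6, 2016
Add 14 days
May 6 + 14 = May 20, 2016

May 20, 2016


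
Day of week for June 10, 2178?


Wednesday

Zeller's congruence:
q=10, m=6, k=78, j=21
h = (10 + ⌊13×7/5⌋ + 78 + ⌊78/4⌋ + ⌊21/4⌋ - 2×21) mod 7
= (10 + 18 + 78 + 19 + 5 - 42) mod 7
= 88 mod 7 = 4
h=4 → Wednesday


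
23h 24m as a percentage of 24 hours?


Total minutes: 23×60 + 24 = 1404
Day = 24×60 = 1440 minutes
Fraction = 1404/1440 = 0.9750
As a percentage: 1404/1440 × 100 = 97.50%

0.9750 (97.50%)


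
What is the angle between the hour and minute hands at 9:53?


21.5°

Hour hand = 9×30 + 53×0.5 = 296.5°
Minute hand = 53×6 = 318°
Difference = |296.5 - 318| = 21.5°


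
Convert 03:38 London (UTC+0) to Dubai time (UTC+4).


Time difference = UTC+4 - UTC+0 = +4 hours
New hour = (3 + 4) mod 24
= 7 mod 24 = 7
Minutes unchanged → 07:38

07:38


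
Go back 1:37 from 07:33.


05:56

Start: 453 minutes from midnight
Subtract: 97 minutes
Remaining: 453 - 97 = 356
Hours: 5, Minutes: 56


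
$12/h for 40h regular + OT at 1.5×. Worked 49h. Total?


Regular: 40h × $12 = $480.00
Overtime: 49 - 40 = 9h
OT pay: 9h × $12 × 1.5 = $162.00
Total = $480.00 + $162.00 = $642.00

$642.00


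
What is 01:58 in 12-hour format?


Hour: 1
1 < 12 → AM

1:58 AM


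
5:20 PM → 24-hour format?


17:20

Input: 5:20 PM
PM: 5 + 12 = 17


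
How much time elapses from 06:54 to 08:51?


1h 57m

End time in minutes: 8×60 + 51 = 531
Start time in minutes: 6×60 + 54 = 414
Difference = 531 - 414 = 117 minutes
= 1 hours 57 minutes


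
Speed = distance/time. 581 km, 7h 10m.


81.1 km/h

Distance: 581 km
Time: 7h 10m = 430 min = 430/60 = 43/6 hours
Speed = 581 ÷ (43/6) = 581 × 6 / 43 = 3486/43 ≈ 81.1 km/h


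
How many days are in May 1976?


Month: May (month 5)
May has 31 days

31 days


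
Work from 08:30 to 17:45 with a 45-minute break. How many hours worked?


8h 30m (510 minutes)

Total time = (17×60+45) - (8×60+30)
= 1065 - 510 = 555 min
Minus break: 555 - 45 = 510 min
= 8h 30m


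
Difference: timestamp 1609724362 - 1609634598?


89764 seconds (24.9 hours / 1.04 days)

Difference = 1609724362 - 1609634598 = 89764 seconds
In hours: 89764 / 3600 ≈ 24.9
In days: 89764 / 86400 ≈ 1.04


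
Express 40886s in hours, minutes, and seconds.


Hours: 40886 ÷ 3600 = 11 remainder 1286
Minutes: 1286 ÷ 60 = 21 remainder 26
Seconds: 26

11h 21m 26s


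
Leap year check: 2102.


No

Rules: divisible by 4 AND (not by 100 OR by 400)
2102 ÷ 4 = 525 remainder 2 → not divisible by 4
Not divisible by 4 → not a leap year


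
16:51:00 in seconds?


60660 seconds

Hours: 16 × 3600 = 57600
Minutes: 51 × 60 = 3060
Seconds: 0
Total = 57600 + 3060 + 0 = 60660


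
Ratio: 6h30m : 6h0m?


Duration 1: 390 minutes
Duration 2: 360 minutes
Ratio = 390:360
GCD = 30
Simplified = 13:12
As a decimal: 13/12 ≈ 1.08

13:12 (1.08)


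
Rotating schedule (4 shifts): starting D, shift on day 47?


Shift B

Shifts: A, B, C, D
Start: D (index 3)
Day 47: (3 + 47 - 1) mod 4
= 49 mod 4
= 1
Index 1 → shift B


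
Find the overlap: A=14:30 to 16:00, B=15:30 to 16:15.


Meeting A: 870-960 (in minutes from midnight)
Meeting B: 930-975
Overlap start = max(870, 930) = 930
Overlap end = min(960, 975) = 960
Overlap = max(0, 960 - 930) = 30 min

30 minutes


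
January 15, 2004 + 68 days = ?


Start: January 15, 2004
Add 68 days
January 15 → February 1: 31 - 15 + 1 = 17 days (68 - 17 = 51 left)
February 1 → March 1: 29 - 1 + 1 = 29 days (51 - 29 = 22 left)
March 1 + 22 = March 23, 2004

March 23, 2004


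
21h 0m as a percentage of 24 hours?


Total minutes: 21×60 + 0 = 1260
Day = 24×60 = 1440 minutes
Fraction = 1260/1440 = 0.8750
As a percentage: 1260/1440 × 100 = 87.50%

0.8750 (87.50%)


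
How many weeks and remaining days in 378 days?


Weeks: 378 ÷ 7 = 54 remainder 0

54 weeks 0 days


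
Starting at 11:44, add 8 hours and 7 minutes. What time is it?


Start: 704 minutes from midnight
Add: 487 minutes
Total: 1191 minutes
Hours: 1191 ÷ 60 = 19 remainder 51

19:51


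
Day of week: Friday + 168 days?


Start: Friday (index 4)
(4 + 168) mod 7
= 172 mod 7
= 4
Index 4 → Friday

Friday


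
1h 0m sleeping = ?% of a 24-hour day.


Time: 60 minutes
Day: 1440 minutes
Percentage = (60/1440) × 100 ≈ 4.2%

4.2%


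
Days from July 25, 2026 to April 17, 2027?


From July 25, 2026 to April 17, 2027
Rest of July 2026: 31 - 25 = 6
Full months: August 31, September 30, October 31, November 30, December 31, January 31, February 2027 28, March 31
Days into April 2027: 17
Total = 6 + 31 + 30 + 31 + 30 + 31 + 31 + 28 + 31 + 17 = 266 days

266 days


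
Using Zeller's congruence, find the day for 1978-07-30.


Zeller's congruence:
q=30, m=7, k=78, j=19
h = (30 + ⌊13×8/5⌋ + 78 + ⌊78/4⌋ + ⌊19/4⌋ - 2×19) mod 7
= (30 + 20 + 78 + 19 + 4 - 38) mod 7
= 113 mod 7 = 1
h=1 → Sunday

Sunday


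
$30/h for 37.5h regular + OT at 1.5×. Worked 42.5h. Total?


$1350.00

Regular: 37.5h × $30 = $1125.00
Overtime: 42.5 - 37.5 = 5.0h
OT pay: 5.0h × $30 × 1.5 = $225.00
Total = $1125.00 + $225.00 = $1350.00


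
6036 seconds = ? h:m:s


Hours: 6036 ÷ 3600 = 1 remainder 2436
Minutes: 2436 ÷ 60 = 40 remainder 36
Seconds: 36

1h 40m 36s


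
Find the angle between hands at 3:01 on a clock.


Hour hand = 3×30 + 1×0.5 = 90.5°
Minute hand = 1×6 = 6°
Difference = |90.5 - 6| = 84.5°

84.5°


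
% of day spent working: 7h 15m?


Time: 435 minutes
Day: 1440 minutes
Percentage = (435/1440) × 100 ≈ 30.2%

30.2%


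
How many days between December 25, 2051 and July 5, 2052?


From December 25, 2051 to July 5, 2052
Rest of December 2051: 31 - 25 = 6
Full months: January 31, February 2052 29, March 31, April 30, May 31, June 30
Days into July 2052: 5
Total = 6 + 31 + 29 + 31 + 30 + 31 + 30 + 5 = 193 days

193 days


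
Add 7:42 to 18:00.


Start: 1080 minutes from midnight
Add: 462 minutes
Total: 1542 minutes
Hours: 1542 ÷ 60 = 25 remainder 42
25 ≥ 24 → 25 - 24 = 1 (next day)

01:42 (next day)


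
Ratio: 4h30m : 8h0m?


Duration 1: 270 minutes
Duration 2: 480 minutes
Ratio = 270:480
GCD = 30
Simplified = 9:16
As a decimal: 9/16 ≈ 0.56

9:16 (0.56)


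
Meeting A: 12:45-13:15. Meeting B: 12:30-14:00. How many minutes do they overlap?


Meeting A: 765-795 (in minutes from midnight)
Meeting B: 750-840
Overlap start = max(765, 750) = 765
Overlap end = min(795, 840) = 795
Overlap = max(0, 795 - 765) = 30 min

30 minutes


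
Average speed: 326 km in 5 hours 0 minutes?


65.2 km/h

Distance: 326 km
Time: 5 hours
Speed = 326 / 5 = 65.2 km/h


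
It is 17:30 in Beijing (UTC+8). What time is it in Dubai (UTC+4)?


13:30

Time difference = UTC+4 - UTC+8 = -4 hours
New hour = (17 -4) mod 24
= 13 mod 24 = 13
Minutes unchanged → 13:30


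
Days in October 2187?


31 days

Month: October (month 10)
October has 31 days


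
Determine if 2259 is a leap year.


No

Rules: divisible by 4 AND (not by 100 OR by 400)
2259 ÷ 4 = 564 remainder 3 → not divisible by 4
Not divisible by 4 → not a leap year


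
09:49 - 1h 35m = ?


Start: 589 minutes from midnight
Subtract: 95 minutes
Remaining: 589 - 95 = 494
Hours: 8, Minutes: 14

08:14


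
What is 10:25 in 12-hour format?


10:25 AM

Hour: 10
10 < 12 → AM


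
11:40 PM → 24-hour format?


23:40

Input: 11:40 PM
PM: 11 + 12 = 23


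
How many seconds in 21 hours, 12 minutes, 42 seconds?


Hours: 21 × 3600 = 75600
Minutes: 12 × 60 = 720
Seconds: 42
Total = 75600 + 720 + 42 = 76362

76362 seconds


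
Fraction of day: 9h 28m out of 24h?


0.3944 (39.44%)

Total minutes: 9×60 + 28 = 568
Day = 24×60 = 1440 minutes
Fraction = 568/1440 ≈ 0.3944
As a percentage: 568/1440 × 100 ≈ 39.44%


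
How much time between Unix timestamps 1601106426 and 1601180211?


73785 seconds (20.5 hours / 0.85 days)

Difference = 1601180211 - 1601106426 = 73785 seconds
In hours: 73785 / 3600 ≈ 20.5
In days: 73785 / 86400 ≈ 0.85


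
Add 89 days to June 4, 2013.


Start: June 4, 2013
Add 89 days
June 4 → July 1: 30 - 4 + 1 = 27 days (89 - 27 = 62 left)
July 1 → August 1: 31 - 1 + 1 = 31 days (62 - 31 = 31 left)
August 1 → September 1: 31 - 1 + 1 = 31 days (31 - 31 = 0 left)
Land exactly on September 1, 2013

September 1, 2013


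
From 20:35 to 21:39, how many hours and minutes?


End time in minutes: 21×60 + 39 = 1299
Start time in minutes: 20×60 + 35 = 1235
Difference = 1299 - 1235 = 64 minutes
= 1 hours 4 minutes

1h 4m


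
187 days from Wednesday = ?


Monday

Start: Wednesday (index 2)
(2 + 187) mod 7
= 189 mod 7
= 0
Index 0 → Monday


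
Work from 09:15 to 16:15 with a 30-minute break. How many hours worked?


Total time = (16×60+15) - (9×60+15)
= 975 - 555 = 420 min
Minus break: 420 - 30 = 390 min
= 6h 30m

6h 30m (390 minutes)


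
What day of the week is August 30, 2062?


Wednesday

Zeller's congruence:
q=30, m=8, k=62, j=20
h = (30 + ⌊13×9/5⌋ + 62 + ⌊62/4⌋ + ⌊20/4⌋ - 2×20) mod 7
= (30 + 23 + 62 + 15 + 5 - 40) mod 7
= 95 mod 7 = 4
h=4 → Wednesday


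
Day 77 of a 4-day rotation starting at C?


Shift C

Shifts: A, B, C, D
Start: C (index 2)
Day 77: (2 + 77 - 1) mod 4
= 78 mod 4
= 2
Index 2 → shift C


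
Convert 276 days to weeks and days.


39 weeks 3 days

Weeks: 276 ÷ 7 = 39 remainder 3


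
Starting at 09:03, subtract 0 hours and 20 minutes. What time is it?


Start: 543 minutes from midnight
Subtract: 20 minutes
Remaining: 543 - 20 = 523
Hours: 8, Minutes: 43

08:43


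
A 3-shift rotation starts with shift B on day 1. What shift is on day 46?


Shifts: A, B, C
Start: B (index 1)
Day 46: (1 + 46 - 1) mod 3
= 46 mod 3
= 1
Index 1 → shift B

Shift B


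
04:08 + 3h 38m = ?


07:46

Start: 248 minutes from midnight
Add: 218 minutes
Total: 466 minutes
Hours: 466 ÷ 60 = 7 remainder 46


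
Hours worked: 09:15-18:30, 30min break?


Total time = (18×60+30) - (9×60+15)
= 1110 - 555 = 555 min
Minus break: 555 - 30 = 525 min
= 8h 45m

8h 45m (525 minutes)


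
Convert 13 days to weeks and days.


Weeks: 13 ÷ 7 = 1 remainder 6

1 weeks 6 days


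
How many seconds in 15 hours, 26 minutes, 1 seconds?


55561 seconds

Hours: 15 × 3600 = 54000
Minutes: 26 × 60 = 1560
Seconds: 1
Total = 54000 + 1560 + 1 = 55561


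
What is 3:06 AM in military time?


Input: 3:06 AM
AM hour stays: 3

03:06


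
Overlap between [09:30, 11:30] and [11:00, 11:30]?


30 minutes

Meeting A: 570-690 (in minutes from midnight)
Meeting B: 660-690
Overlap start = max(570, 660) = 660
Overlap end = min(690, 690) = 690
Overlap = max(0, 690 - 660) = 30 min


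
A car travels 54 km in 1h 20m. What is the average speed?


40.5 km/h

Distance: 54 km
Time: 1h 20m = 80 min = 80/60 = 4/3 hours
Speed = 54 ÷ (4/3) = 54 × 3 / 4 = 162/4 = 40.5 km/h


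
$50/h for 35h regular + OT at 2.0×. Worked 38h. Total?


Regular: 35h × $50 = $1750.00
Overtime: 38 - 35 = 3h
OT pay: 3h × $50 × 2.0 = $300.00
Total = $1750.00 + $300.00 = $2050.00

$2050.00


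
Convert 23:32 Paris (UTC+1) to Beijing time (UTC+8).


Time difference = UTC+8 - UTC+1 = +7 hours
New hour = (23 + 7) mod 24
= 30 mod 24 = 6
Minutes unchanged → 06:32; 30 ≥ 24 → next day

06:32 (next day)


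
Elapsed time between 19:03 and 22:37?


3h 34m

End time in minutes: 22×60 + 37 = 1357
Start time in minutes: 19×60 + 3 = 1143
Difference = 1357 - 1143 = 214 minutes
= 3 hours 34 minutes


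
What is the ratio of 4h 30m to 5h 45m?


Duration 1: 270 minutes
Duration 2: 345 minutes
Ratio = 270:345
GCD = 15
Simplified = 18:23
As a decimal: 18/23 ≈ 0.78

18:23 (0.78)


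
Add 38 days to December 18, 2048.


January 25, 2049

Start: December 18, 2048
Add 38 days
December 18 → January 1: 31 - 18 + 1 = 14 days (38 - 14 = 24 left)
January 1 + 24 = January 25, 2049


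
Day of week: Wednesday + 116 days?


Start: Wednesday (index 2)
(2 + 116) mod 7
= 118 mod 7
= 6
Index 6 → Sunday

Sunday


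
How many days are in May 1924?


31 days

Month: May (month 5)
May has 31 days


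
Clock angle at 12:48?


Hour hand (12 ≡ 0 on the dial): 0×30 + 48×0.5 = 24.0°
Minute hand = 48×6 = 288°
Difference = |24.0 - 288| = 264.0°
Since > 180°: 360 - 264.0 = 96.0°

96.0°


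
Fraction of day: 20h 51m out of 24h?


0.8688 (86.88%)

Total minutes: 20×60 + 51 = 1251
Day = 24×60 = 1440 minutes
Fraction = 1251/1440 ≈ 0.8688
As a percentage: 1251/1440 × 100 ≈ 86.88%


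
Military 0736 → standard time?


7:36 AM

Hour: 7
7 < 12 → AM


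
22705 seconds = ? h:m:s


Hours: 22705 ÷ 3600 = 6 remainder 1105
Minutes: 1105 ÷ 60 = 18 remainder 25
Seconds: 25

6h 18m 25s


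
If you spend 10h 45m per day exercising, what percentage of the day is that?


Time: 645 minutes
Day: 1440 minutes
Percentage = (645/1440) × 100 ≈ 44.8%

44.8%


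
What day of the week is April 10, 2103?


Tuesday

Zeller's congruence:
q=10, m=4, k=3, j=21
h = (10 + ⌊13×5/5⌋ + 3 + ⌊3/4⌋ + ⌊21/4⌋ - 2×21) mod 7
= (10 + 13 + 3 + 0 + 5 - 42) mod 7
= -11 mod 7 = 3
h=3 → Tuesday


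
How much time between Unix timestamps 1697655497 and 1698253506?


Difference = 1698253506 - 1697655497 = 598009 seconds
In hours: 598009 / 3600 ≈ 166.1
In days: 598009 / 86400 ≈ 6.92

598009 seconds (166.1 hours / 6.92 days)


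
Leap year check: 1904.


Rules: divisible by 4 AND (not by 100 OR by 400)
1904 ÷ 4 = 476 exactly → divisible by 4
1904 ÷ 100 = 19 remainder 4 → not divisible by 100
Divisible by 4 but not by 100 → leap year

Yes


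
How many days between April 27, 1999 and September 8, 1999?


From April 27, 1999 to September 8, 1999
Rest of April 1999: 30 - 27 = 3
Full months: May 31, June 30, July 31, August 31
Days into September 1999: 8
Total = 3 + 31 + 30 + 31 + 31 + 8 = 134 days

134 days


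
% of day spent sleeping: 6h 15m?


Time: 375 minutes
Day: 1440 minutes
Percentage = (375/1440) × 100 ≈ 26.0%

26.0%


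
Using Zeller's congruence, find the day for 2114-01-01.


Zeller's congruence:
q=1, m=13, k=13, j=21
h = (1 + ⌊13×14/5⌋ + 13 + ⌊13/4⌋ + ⌊21/4⌋ - 2×21) mod 7
= (1 + 36 + 13 + 3 + 5 - 42) mod 7
= 16 mod 7 = 2
h=2 → Monday

Monday


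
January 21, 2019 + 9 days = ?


January 30, 2019

Start: January 21, 2019
Add 9 days
January 21 + 9 = January 30, 2019


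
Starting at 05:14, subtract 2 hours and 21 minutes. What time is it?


02:53

Start: 314 minutes from midnight
Subtract: 141 minutes
Remaining: 314 - 141 = 173
Hours: 2, Minutes: 53


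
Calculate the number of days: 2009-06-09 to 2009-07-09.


30 days

From June 9, 2009 to July 9, 2009
Rest of June 2009: 30 - 9 = 21
Days into July 2009: 9
Total = 21 + 9 = 30 days


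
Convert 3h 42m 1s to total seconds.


Hours: 3 × 3600 = 10800
Minutes: 42 × 60 = 2520
Seconds: 1
Total = 10800 + 2520 + 1 = 13321

13321 seconds


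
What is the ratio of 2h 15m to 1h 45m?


9:7 (1.29)

Duration 1: 135 minutes
Duration 2: 105 minutes
Ratio = 135:105
GCD = 15
Simplified = 9:7
As a decimal: 9/7 ≈ 1.29


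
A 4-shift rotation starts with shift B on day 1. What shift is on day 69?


Shifts: A, B, C, D
Start: B (index 1)
Day 69: (1 + 69 - 1) mod 4
= 69 mod 4
= 1
Index 1 → shift B

Shift B


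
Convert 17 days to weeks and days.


2 weeks 3 days

Weeks: 17 ÷ 7 = 2 remainder 3


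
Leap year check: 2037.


Rules: divisible by 4 AND (not by 100 OR by 400)
2037 ÷ 4 = 509 remainder 1 → not divisible by 4
Not divisible by 4 → not a leap year

No


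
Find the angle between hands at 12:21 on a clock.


Hour hand (12 ≡ 0 on the dial): 0×30 + 21×0.5 = 10.5°
Minute hand = 21×6 = 126°
Difference = |10.5 - 126| = 115.5°

115.5°


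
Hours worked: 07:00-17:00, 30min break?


Total time = (17×60+0) - (7×60+0)
= 1020 - 420 = 600 min
Minus break: 600 - 30 = 570 min
= 9h 30m

9h 30m (570 minutes)


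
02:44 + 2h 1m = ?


Start: 164 minutes from midnight
Add: 121 minutes
Total: 285 minutes
Hours: 285 ÷ 60 = 4 remainder 45

04:45


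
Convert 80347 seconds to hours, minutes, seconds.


Hours: 80347 ÷ 3600 = 22 remainder 1147
Minutes: 1147 ÷ 60 = 19 remainder 7
Seconds: 7

22h 19m 7s


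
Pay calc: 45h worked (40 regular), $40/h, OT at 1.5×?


$1900.00

Regular: 40h × $40 = $1600.00
Overtime: 45 - 40 = 5h
OT pay: 5h × $40 × 1.5 = $300.00
Total = $1600.00 + $300.00 = $1900.00


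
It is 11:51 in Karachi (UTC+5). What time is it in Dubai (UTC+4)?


10:51

Time difference = UTC+4 - UTC+5 = -1 hours
New hour = (11 -1) mod 24
= 10 mod 24 = 10
Minutes unchanged → 10:51


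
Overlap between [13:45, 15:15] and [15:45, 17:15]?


0 minutes

Meeting A: 825-915 (in minutes from midnight)
Meeting B: 945-1035
Overlap start = max(825, 945) = 945
Overlap end = min(915, 1035) = 915
Overlap = max(0, 915 - 945) = 0 min


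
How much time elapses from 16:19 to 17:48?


1h 29m

End time in minutes: 17×60 + 48 = 1068
Start time in minutes: 16×60 + 19 = 979
Difference = 1068 - 979 = 89 minutes
= 1 hours 29 minutes


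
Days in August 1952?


31 days

Month: August (month 8)
August has 31 days


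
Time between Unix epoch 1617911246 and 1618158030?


246784 seconds (68.6 hours / 2.86 days)

Difference = 1618158030 - 1617911246 = 246784 seconds
In hours: 246784 / 3600 ≈ 68.6
In days: 246784 / 86400 ≈ 2.86


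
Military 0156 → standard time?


Hour: 1
1 < 12 → AM

1:56 AM


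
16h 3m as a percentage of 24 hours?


Total minutes: 16×60 + 3 = 963
Day = 24×60 = 1440 minutes
Fraction = 963/1440 ≈ 0.6688
As a percentage: 963/1440 × 100 ≈ 66.88%

0.6688 (66.88%)


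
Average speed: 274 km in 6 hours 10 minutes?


44.4 km/h

Distance: 274 km
Time: 6h 10m = 370 min = 370/60 = 37/6 hours
Speed = 274 ÷ (37/6) = 274 × 6 / 37 = 1644/37 ≈ 44.4 km/h


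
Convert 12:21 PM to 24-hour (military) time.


Input: 12:21 PM
12 PM → 12 (noon)

12:21


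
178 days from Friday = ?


Monday

Start: Friday (index 4)
(4 + 178) mod 7
= 182 mod 7
= 0
Index 0 → Monday


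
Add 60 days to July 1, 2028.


August 30, 2028

Start: July 1, 2028
Add 60 days
July 1 → August 1: 31 - 1 + 1 = 31 days (60 - 31 = 29 left)
August 1 + 29 = August 30, 2028


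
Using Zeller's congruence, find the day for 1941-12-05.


Zeller's congruence:
q=5, m=12, k=41, j=19
h = (5 + ⌊13×13/5⌋ + 41 + ⌊41/4⌋ + ⌊19/4⌋ - 2×19) mod 7
= (5 + 33 + 41 + 10 + 4 - 38) mod 7
= 55 mod 7 = 6
h=6 → Friday

Friday


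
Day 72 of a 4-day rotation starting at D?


Shift C

Shifts: A, B, C, D
Start: D (index 3)
Day 72: (3 + 72 - 1) mod 4
= 74 mod 4
= 2
Index 2 → shift C


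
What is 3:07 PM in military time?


15:07

Input: 3:07 PM
PM: 3 + 12 = 15


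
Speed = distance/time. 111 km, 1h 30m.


Distance: 111 km
Time: 1h 30m = 90 min = 90/60 = 3/2 hours
Speed = 111 ÷ (3/2) = 111 × 2 / 3 = 222/3 = 74.0 km/h

74.0 km/h


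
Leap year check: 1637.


Rules: divisible by 4 AND (not by 100 OR by 400)
1637 ÷ 4 = 409 remainder 1 → not divisible by 4
Not divisible by 4 → not a leap year

No


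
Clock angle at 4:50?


Hour hand = 4×30 + 50×0.5 = 145.0°
Minute hand = 50×6 = 300°
Difference = |145.0 - 300| = 155.0°

155.0°


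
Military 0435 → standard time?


Hour: 4
4 < 12 → AM

4:35 AM


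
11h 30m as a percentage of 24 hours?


Total minutes: 11×60 + 30 = 690
Day = 24×60 = 1440 minutes
Fraction = 690/1440 ≈ 0.4792
As a percentage: 690/1440 × 100 ≈ 47.92%

0.4792 (47.92%)


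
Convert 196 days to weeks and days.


Weeks: 196 ÷ 7 = 28 remainder 0

28 weeks 0 days


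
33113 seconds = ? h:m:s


Hours: 33113 ÷ 3600 = 9 remainder 713
Minutes: 713 ÷ 60 = 11 remainder 53
Seconds: 53

9h 11m 53s


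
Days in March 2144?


Month: March (month 3)
March has 31 days

31 days


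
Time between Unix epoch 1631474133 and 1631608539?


134406 seconds (37.3 hours / 1.56 days)

Difference = 1631608539 - 1631474133 = 134406 seconds
In hours: 134406 / 3600 ≈ 37.3
In days: 134406 / 86400 ≈ 1.56


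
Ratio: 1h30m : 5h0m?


Duration 1: 90 minutes
Duration 2: 300 minutes
Ratio = 90:300
GCD = 30
Simplified = 3:10
As a decimal: 3/10 = 0.30

3:10 (0.30)


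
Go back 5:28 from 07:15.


01:47

Start: 435 minutes from midnight
Subtract: 328 minutes
Remaining: 435 - 328 = 107
Hours: 1, Minutes: 47


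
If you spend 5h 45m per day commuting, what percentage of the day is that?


24.0%

Time: 345 minutes
Day: 1440 minutes
Percentage = (345/1440) × 100 ≈ 24.0%


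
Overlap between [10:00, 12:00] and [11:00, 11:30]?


Meeting A: 600-720 (in minutes from midnight)
Meeting B: 660-690
Overlap start = max(600, 660) = 660
Overlap end = min(720, 690) = 690
Overlap = max(0, 690 - 660) = 30 min

30 minutes


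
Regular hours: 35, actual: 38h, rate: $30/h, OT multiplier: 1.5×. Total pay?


$1185.00

Regular: 35h × $30 = $1050.00
Overtime: 38 - 35 = 3h
OT pay: 3h × $30 × 1.5 = $135.00
Total = $1050.00 + $135.00 = $1185.00


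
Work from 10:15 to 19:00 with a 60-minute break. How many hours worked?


7h 45m (465 minutes)

Total time = (19×60+0) - (10×60+15)
= 1140 - 615 = 525 min
Minus break: 525 - 60 = 465 min
= 7h 45m


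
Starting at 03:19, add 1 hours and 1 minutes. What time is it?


04:20

Start: 199 minutes from midnight
Add: 61 minutes
Total: 260 minutes
Hours: 260 ÷ 60 = 4 remainder 20


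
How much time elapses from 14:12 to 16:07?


End time in minutes: 16×60 + 7 = 967
Start time in minutes: 14×60 + 12 = 852
Difference = 967 - 852 = 115 minutes
= 1 hours 55 minutes

1h 55m


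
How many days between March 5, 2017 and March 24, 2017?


From March 5, 2017 to March 24, 2017
Same month: 24 - 5 = 19 days

19 days


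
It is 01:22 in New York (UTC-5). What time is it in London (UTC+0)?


Time difference = UTC+0 - UTC-5 = +5 hours
New hour = (1 + 5) mod 24
= 6 mod 24 = 6
Minutes unchanged → 06:22

06:22


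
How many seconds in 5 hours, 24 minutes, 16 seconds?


Hours: 5 × 3600 = 18000
Minutes: 24 × 60 = 1440
Seconds: 16
Total = 18000 + 1440 + 16 = 19456

19456 seconds
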